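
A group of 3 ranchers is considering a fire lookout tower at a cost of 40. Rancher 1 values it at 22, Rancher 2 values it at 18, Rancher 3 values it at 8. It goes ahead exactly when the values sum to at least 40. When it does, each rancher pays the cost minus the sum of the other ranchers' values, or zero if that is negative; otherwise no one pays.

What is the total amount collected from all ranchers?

24

Total value 48 ≥ cost 40, so it is built.
Rancher 1: others sum to 26; max(0, 40 - 26) = 14.
Rancher 2: others sum to 30; max(0, 40 - 30) = 10.
Rancher 3: others sum to 40; max(0, 40 - 40) = 0.
Total collected = 14 + 10 + 0 = 24.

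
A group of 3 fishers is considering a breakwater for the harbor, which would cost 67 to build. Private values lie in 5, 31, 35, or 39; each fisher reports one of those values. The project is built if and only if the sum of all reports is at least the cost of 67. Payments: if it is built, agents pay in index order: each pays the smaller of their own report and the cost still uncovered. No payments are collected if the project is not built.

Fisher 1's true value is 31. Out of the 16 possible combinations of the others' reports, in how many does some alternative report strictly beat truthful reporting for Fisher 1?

9

Others report (31, 31): truth gives 0; report 5 gives 26 > 0. Violating.
Others report (31, 35): truth gives 0; report 5 gives 26 > 0. Violating.
Others report (31, 39): truth gives 0; report 5 gives 26 > 0. Violating.
Others report (35, 31): truth gives 0; report 5 gives 26 > 0. Violating.
Others report (5, 5): truth gives 0; no alternative beats it.
Others report (5, 31): truth gives 0; no alternative beats it.
(Checking all 16 profiles: 9 have a profitable deviation, 7 do not.)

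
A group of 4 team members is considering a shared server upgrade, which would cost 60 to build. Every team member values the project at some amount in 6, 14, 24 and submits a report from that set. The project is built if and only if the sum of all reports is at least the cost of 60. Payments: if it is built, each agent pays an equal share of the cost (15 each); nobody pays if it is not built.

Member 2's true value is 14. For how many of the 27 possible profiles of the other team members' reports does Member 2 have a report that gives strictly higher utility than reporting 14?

3

Others report (14, 14, 24): truth gives -1; report 6 gives 0 > -1. Violating.
Others report (14, 24, 14): truth gives -1; report 6 gives 0 > -1. Violating.
Others report (24, 14, 14): truth gives -1; report 6 gives 0 > -1. Violating.
Others report (6, 6, 6): truth gives 0; no alternative beats it.
Others report (6, 6, 14): truth gives 0; no alternative beats it.
(Checking all 27 profiles: 3 have a profitable deviation, 24 do not.)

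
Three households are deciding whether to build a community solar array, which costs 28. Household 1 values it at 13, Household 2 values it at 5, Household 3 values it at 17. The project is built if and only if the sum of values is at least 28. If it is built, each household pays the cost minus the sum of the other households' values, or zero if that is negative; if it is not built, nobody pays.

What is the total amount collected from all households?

Total value 35 ≥ cost 28, so it is built.
Household 1: others sum to 22; max(0, 28 - 22) = 6.
Household 2: others sum to 30; max(0, 28 - 30) = 0.
Household 3: others sum to 18; max(0, 28 - 18) = 10.
Total collected = 6 + 0 + 10 = 16.

16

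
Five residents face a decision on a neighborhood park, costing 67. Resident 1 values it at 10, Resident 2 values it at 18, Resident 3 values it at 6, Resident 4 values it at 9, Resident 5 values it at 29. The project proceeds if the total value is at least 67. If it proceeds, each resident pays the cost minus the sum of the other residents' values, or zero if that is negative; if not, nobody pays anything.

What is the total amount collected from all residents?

Total value 72 ≥ cost 67, so it is built.
Resident 1: others sum to 62; max(0, 67 - 62) = 5.
Resident 2: others sum to 54; max(0, 67 - 54) = 13.
Resident 3: others sum to 66; max(0, 67 - 66) = 1.
Resident 4: others sum to 63; max(0, 67 - 63) = 4.
Resident 5: others sum to 43; max(0, 67 - 43) = 24.
Total collected = 5 + 13 + 1 + 4 + 24 = 47.

47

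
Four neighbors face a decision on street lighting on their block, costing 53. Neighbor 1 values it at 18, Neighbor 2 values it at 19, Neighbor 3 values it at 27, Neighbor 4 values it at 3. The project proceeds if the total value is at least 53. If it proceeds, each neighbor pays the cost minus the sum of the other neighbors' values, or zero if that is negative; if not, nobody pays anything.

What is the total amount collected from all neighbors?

22

Total value 67 ≥ cost 53, so it is built.
Neighbor 1: others sum to 49; max(0, 53 - 49) = 4.
Neighbor 2: others sum to 48; max(0, 53 - 48) = 5.
Neighbor 3: others sum to 40; max(0, 53 - 40) = 13.
Neighbor 4: others sum to 64; max(0, 53 - 64) = 0.
Total collected = 4 + 5 + 13 + 0 = 22.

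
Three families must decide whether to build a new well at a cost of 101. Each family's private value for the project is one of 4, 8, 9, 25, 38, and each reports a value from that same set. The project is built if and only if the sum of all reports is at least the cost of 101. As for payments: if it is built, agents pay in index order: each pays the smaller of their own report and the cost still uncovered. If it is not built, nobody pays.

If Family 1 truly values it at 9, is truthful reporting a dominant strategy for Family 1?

Check each profile of the others' reports and compare truth against every alternative report.
Others report (4, 4): truth gives 0, best alternative gives 0.
Others report (4, 8): truth gives 0, best alternative gives 0.
Others report (4, 9): truth gives 0, best alternative gives 0.
Others report (4, 25): truth gives 0, best alternative gives 0.
Others report (4, 38): truth gives 0, best alternative gives 0.
Others report (8, 4): truth gives 0, best alternative gives 0.
(Remaining 19 profiles checked similarly; truth is weakly best in each.)
In every case the truthful report is at least as good as any alternative, so it is a dominant strategy.

Yes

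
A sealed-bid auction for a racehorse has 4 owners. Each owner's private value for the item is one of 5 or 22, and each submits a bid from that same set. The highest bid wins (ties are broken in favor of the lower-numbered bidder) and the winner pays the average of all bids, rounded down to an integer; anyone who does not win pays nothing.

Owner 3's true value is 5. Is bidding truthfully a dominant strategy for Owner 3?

Check each profile of the others' bids and compare truth against every alternative bid.
Others bid (5, 5, 22): truth gives 0, best alternative gives -8.
Others bid (5, 5, 5): truth gives 0, best alternative gives -4.
Others bid (5, 22, 5): truth gives 0, best alternative gives 0.
Others bid (5, 22, 22): truth gives 0, best alternative gives 0.
Others bid (22, 5, 5): truth gives 0, best alternative gives 0.
Others bid (22, 5, 22): truth gives 0, best alternative gives 0.
(Remaining 2 profiles checked similarly; truth is weakly best in each.)
In every case the truthful bid is at least as good as any alternative, so it is a dominant strategy.

Yes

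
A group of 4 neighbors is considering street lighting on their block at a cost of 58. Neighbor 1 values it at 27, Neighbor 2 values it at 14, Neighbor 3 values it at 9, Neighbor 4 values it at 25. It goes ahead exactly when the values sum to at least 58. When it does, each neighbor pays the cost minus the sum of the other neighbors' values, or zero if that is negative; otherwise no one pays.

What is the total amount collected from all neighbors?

18

Total value 75 ≥ cost 58, so it is built.
Neighbor 1: others sum to 48; max(0, 58 - 48) = 10.
Neighbor 2: others sum to 61; max(0, 58 - 61) = 0.
Neighbor 3: others sum to 66; max(0, 58 - 66) = 0.
Neighbor 4: others sum to 50; max(0, 58 - 50) = 8.
Total collected = 10 + 0 + 0 + 8 = 18.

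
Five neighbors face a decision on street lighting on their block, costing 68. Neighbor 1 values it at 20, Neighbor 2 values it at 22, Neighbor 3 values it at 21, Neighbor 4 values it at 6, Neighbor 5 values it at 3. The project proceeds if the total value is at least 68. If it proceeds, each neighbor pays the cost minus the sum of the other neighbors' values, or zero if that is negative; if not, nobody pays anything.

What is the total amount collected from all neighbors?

53

Total value 72 ≥ cost 68, so it is built.
Neighbor 1: others sum to 52; max(0, 68 - 52) = 16.
Neighbor 2: others sum to 50; max(0, 68 - 50) = 18.
Neighbor 3: others sum to 51; max(0, 68 - 51) = 17.
Neighbor 4: others sum to 66; max(0, 68 - 66) = 2.
Neighbor 5: others sum to 69; max(0, 68 - 69) = 0.
Total collected = 16 + 18 + 17 + 2 + 0 = 53.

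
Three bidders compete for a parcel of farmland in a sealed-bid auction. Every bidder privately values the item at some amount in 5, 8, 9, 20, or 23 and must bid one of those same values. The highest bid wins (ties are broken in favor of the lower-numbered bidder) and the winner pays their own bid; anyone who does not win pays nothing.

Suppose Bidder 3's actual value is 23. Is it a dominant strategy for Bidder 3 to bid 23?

Consider the case where Bidder 1 bids 5 and Bidder 2 bids 5.
Truthful bid 23: wins, pays 23, utility 23 - 23 = 0.
Bid 8 instead: wins, pays 8, utility 23 - 8 = 15.
Since 15 > 0, bidding 8 is strictly better here, so truthful bidding is not dominant.

No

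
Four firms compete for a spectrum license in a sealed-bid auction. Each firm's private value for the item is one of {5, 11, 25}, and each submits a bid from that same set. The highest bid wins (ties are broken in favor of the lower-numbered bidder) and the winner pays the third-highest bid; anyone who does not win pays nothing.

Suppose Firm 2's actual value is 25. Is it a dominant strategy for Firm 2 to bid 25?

Yes

Check each profile of the others' bids and compare truth against every alternative bid.
Others bid (5, 5, 25): truth gives 20, best alternative gives 0.
Others bid (5, 25, 5): truth gives 20, best alternative gives 0.
Others bid (11, 5, 5): truth gives 20, best alternative gives 0.
Others bid (5, 11, 25): truth gives 14, best alternative gives 0.
Others bid (5, 25, 11): truth gives 14, best alternative gives 0.
Others bid (11, 5, 11): truth gives 14, best alternative gives 0.
(Remaining 21 profiles checked similarly; truth is weakly best in each.)
In every case the truthful bid is at least as good as any alternative, so it is a dominant strategy.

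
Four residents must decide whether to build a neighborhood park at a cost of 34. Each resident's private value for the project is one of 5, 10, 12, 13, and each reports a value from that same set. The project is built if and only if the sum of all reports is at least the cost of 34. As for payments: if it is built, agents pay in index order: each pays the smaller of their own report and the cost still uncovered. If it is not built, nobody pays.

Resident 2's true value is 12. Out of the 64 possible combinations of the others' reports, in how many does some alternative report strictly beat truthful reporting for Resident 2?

Others report (5, 10, 10): truth gives 0; report 10 gives 2 > 0. Violating.
Others report (5, 10, 12): truth gives 0; report 10 gives 2 > 0. Violating.
Others report (5, 10, 13): truth gives 0; report 10 gives 2 > 0. Violating.
Others report (5, 12, 10): truth gives 0; report 10 gives 2 > 0. Violating.
Others report (5, 5, 5): truth gives 0; no alternative beats it.
Others report (5, 5, 10): truth gives 0; no alternative beats it.
(Checking all 64 profiles: 54 have a profitable deviation, 10 do not.)

54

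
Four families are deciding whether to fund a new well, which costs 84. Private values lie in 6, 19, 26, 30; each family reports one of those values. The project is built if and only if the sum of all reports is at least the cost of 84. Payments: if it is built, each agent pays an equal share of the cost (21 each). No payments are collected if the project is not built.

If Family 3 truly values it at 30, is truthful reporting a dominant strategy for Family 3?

Yes

Check each profile of the others' reports and compare truth against every alternative report.
Others report (6, 19, 30): truth gives 9, best alternative gives 0.
Others report (6, 30, 19): truth gives 9, best alternative gives 0.
Others report (19, 6, 30): truth gives 9, best alternative gives 0.
Others report (19, 19, 19): truth gives 9, best alternative gives 0.
Others report (19, 30, 6): truth gives 9, best alternative gives 0.
Others report (30, 6, 19): truth gives 9, best alternative gives 0.
(Remaining 58 profiles checked similarly; truth is weakly best in each.)
In every case the truthful report is at least as good as any alternative, so it is a dominant strategy.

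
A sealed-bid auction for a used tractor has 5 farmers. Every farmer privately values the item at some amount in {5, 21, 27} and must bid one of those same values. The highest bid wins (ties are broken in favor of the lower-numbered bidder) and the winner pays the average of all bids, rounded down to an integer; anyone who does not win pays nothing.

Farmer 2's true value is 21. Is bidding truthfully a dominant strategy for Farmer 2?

Consider the case where Farmer 1 bids 5, Farmer 3 bids 5, Farmer 4 bids 5 and Farmer 5 bids 27.
Truthful bid 21: loses, pays 0, utility 0.
Bid 27 instead: wins, pays 13, utility 21 - 13 = 8.
Since 8 > 0, bidding 27 is strictly better here, so truthful bidding is not dominant.

No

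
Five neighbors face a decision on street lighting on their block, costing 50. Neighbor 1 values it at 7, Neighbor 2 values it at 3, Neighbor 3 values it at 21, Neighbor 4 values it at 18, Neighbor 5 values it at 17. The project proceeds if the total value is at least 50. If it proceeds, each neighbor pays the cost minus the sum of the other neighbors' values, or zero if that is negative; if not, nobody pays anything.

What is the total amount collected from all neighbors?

8

Total value 66 ≥ cost 50, so it is built.
Neighbor 1: others sum to 59; max(0, 50 - 59) = 0.
Neighbor 2: others sum to 63; max(0, 50 - 63) = 0.
Neighbor 3: others sum to 45; max(0, 50 - 45) = 5.
Neighbor 4: others sum to 48; max(0, 50 - 48) = 2.
Neighbor 5: others sum to 49; max(0, 50 - 49) = 1.
Total collected = 0 + 0 + 5 + 2 + 1 = 8.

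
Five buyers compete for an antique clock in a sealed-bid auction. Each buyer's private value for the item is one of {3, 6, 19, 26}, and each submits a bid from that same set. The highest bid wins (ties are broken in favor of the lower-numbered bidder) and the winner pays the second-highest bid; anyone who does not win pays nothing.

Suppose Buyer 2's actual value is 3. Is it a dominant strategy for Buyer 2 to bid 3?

Check each profile of the others' bids and compare truth against every alternative bid.
Others bid (3, 3, 3, 6): truth gives 0, best alternative gives -3.
Others bid (3, 3, 6, 3): truth gives 0, best alternative gives -3.
Others bid (3, 3, 6, 6): truth gives 0, best alternative gives -3.
Others bid (3, 6, 3, 3): truth gives 0, best alternative gives -3.
Others bid (3, 6, 3, 6): truth gives 0, best alternative gives -3.
Others bid (3, 6, 6, 3): truth gives 0, best alternative gives -3.
(Remaining 250 profiles checked similarly; truth is weakly best in each.)
In every case the truthful bid is at least as good as any alternative, so it is a dominant strategy.

Yes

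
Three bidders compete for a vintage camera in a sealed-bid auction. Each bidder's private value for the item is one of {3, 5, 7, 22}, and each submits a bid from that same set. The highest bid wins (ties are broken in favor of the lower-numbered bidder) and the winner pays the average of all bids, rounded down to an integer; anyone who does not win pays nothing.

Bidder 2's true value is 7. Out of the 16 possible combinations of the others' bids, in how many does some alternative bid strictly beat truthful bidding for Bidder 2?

2

Others bid (3, 3): truth gives 3; bid 5 gives 4 > 3. Violating.
Others bid (3, 5): truth gives 2; bid 5 gives 3 > 2. Violating.
Others bid (3, 7): truth gives 2; no alternative beats it.
Others bid (3, 22): truth gives 0; no alternative beats it.
(Checking all 16 profiles: 2 have a profitable deviation, 14 do not.)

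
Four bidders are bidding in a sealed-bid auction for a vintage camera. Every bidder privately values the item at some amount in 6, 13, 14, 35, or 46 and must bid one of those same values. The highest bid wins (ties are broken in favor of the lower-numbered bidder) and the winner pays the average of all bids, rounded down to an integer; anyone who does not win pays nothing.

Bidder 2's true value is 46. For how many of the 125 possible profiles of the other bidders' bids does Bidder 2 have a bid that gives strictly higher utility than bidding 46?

Others bid (6, 6, 6): truth gives 30; bid 13 gives 39 > 30. Violating.
Others bid (6, 6, 13): truth gives 29; bid 13 gives 37 > 29. Violating.
Others bid (6, 6, 14): truth gives 28; bid 14 gives 36 > 28. Violating.
Others bid (6, 6, 35): truth gives 23; bid 35 gives 26 > 23. Violating.
Others bid (6, 6, 46): truth gives 20; no alternative beats it.
Others bid (6, 13, 46): truth gives 19; no alternative beats it.
(Checking all 125 profiles: 48 have a profitable deviation, 77 do not.)

48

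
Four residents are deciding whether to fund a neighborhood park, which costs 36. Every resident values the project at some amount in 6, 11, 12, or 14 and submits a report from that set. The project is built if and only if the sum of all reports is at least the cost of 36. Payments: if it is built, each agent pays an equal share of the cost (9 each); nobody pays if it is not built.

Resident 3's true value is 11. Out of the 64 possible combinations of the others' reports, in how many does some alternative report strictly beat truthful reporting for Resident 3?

Others report (6, 6, 11): truth gives 0; report 14 gives 2 > 0. Violating.
Others report (6, 6, 12): truth gives 0; report 12 gives 2 > 0. Violating.
Others report (6, 11, 6): truth gives 0; report 14 gives 2 > 0. Violating.
Others report (6, 12, 6): truth gives 0; report 12 gives 2 > 0. Violating.
Others report (6, 6, 6): truth gives 0; no alternative beats it.
Others report (6, 6, 14): truth gives 2; no alternative beats it.
(Checking all 64 profiles: 6 have a profitable deviation, 58 do not.)

6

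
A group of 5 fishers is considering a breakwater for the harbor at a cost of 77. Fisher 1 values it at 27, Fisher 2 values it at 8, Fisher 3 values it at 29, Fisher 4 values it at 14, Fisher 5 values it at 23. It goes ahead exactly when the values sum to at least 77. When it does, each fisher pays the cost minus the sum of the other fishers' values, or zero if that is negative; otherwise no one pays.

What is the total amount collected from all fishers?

Total value 101 ≥ cost 77, so it is built.
Fisher 1: others sum to 74; max(0, 77 - 74) = 3.
Fisher 2: others sum to 93; max(0, 77 - 93) = 0.
Fisher 3: others sum to 72; max(0, 77 - 72) = 5.
Fisher 4: others sum to 87; max(0, 77 - 87) = 0.
Fisher 5: others sum to 78; max(0, 77 - 78) = 0.
Total collected = 3 + 0 + 5 + 0 + 0 = 8.

8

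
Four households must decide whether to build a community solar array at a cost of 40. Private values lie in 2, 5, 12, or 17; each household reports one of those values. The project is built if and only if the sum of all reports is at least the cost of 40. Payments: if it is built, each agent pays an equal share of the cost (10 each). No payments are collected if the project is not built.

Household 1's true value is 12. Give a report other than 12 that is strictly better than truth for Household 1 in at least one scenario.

Suppose Household 2 reports 2, Household 3 reports 5 and Household 4 reports 17.
Report 12: project not built, utility 0.
Report 17: project built, pays 10, utility 12 - 10 = 2.
So reporting 17 beats truth here (2 > 0).

17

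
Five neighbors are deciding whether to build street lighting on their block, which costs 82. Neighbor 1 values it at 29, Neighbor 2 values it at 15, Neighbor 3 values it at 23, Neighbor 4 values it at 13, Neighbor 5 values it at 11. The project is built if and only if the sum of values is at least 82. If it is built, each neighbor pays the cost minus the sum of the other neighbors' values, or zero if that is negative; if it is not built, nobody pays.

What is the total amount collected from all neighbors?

Total value 91 ≥ cost 82, so it is built.
Neighbor 1: others sum to 62; max(0, 82 - 62) = 20.
Neighbor 2: others sum to 76; max(0, 82 - 76) = 6.
Neighbor 3: others sum to 68; max(0, 82 - 68) = 14.
Neighbor 4: others sum to 78; max(0, 82 - 78) = 4.
Neighbor 5: others sum to 80; max(0, 82 - 80) = 2.
Total collected = 20 + 6 + 14 + 4 + 2 = 46.

46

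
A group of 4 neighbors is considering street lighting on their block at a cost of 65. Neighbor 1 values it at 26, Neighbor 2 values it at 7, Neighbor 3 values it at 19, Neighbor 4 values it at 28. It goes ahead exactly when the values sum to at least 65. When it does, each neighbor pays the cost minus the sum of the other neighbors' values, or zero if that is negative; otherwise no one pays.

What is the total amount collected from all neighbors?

28

Total value 80 ≥ cost 65, so it is built.
Neighbor 1: others sum to 54; max(0, 65 - 54) = 11.
Neighbor 2: others sum to 73; max(0, 65 - 73) = 0.
Neighbor 3: others sum to 61; max(0, 65 - 61) = 4.
Neighbor 4: others sum to 52; max(0, 65 - 52) = 13.
Total collected = 11 + 0 + 4 + 13 = 28.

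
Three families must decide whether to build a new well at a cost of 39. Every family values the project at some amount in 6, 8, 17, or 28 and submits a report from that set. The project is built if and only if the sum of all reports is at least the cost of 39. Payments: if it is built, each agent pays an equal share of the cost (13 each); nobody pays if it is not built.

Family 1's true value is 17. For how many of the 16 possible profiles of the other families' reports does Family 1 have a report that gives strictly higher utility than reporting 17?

Others report (6, 6): truth gives 0; report 28 gives 4 > 0. Violating.
Others report (6, 8): truth gives 0; report 28 gives 4 > 0. Violating.
Others report (8, 6): truth gives 0; report 28 gives 4 > 0. Violating.
Others report (8, 8): truth gives 0; report 28 gives 4 > 0. Violating.
Others report (6, 17): truth gives 4; no alternative beats it.
Others report (6, 28): truth gives 4; no alternative beats it.
(Checking all 16 profiles: 4 have a profitable deviation, 12 do not.)

4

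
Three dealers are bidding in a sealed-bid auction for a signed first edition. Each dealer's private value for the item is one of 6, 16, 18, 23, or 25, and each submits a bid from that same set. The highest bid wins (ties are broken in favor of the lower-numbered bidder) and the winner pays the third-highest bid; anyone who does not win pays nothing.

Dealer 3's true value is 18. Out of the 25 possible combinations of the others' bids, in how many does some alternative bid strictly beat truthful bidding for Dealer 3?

Others bid (6, 18): truth gives 0; bid 23 gives 12 > 0. Violating.
Others bid (6, 23): truth gives 0; bid 25 gives 12 > 0. Violating.
Others bid (16, 18): truth gives 0; bid 23 gives 2 > 0. Violating.
Others bid (16, 23): truth gives 0; bid 25 gives 2 > 0. Violating.
Others bid (6, 6): truth gives 12; no alternative beats it.
Others bid (6, 16): truth gives 12; no alternative beats it.
(Checking all 25 profiles: 8 have a profitable deviation, 17 do not.)

8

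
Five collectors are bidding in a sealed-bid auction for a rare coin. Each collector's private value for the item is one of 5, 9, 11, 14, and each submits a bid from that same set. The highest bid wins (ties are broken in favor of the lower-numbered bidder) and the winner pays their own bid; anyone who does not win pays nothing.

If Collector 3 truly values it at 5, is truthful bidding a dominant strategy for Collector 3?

Yes

Check each profile of the others' bids and compare truth against every alternative bid.
Others bid (5, 5, 5, 5): truth gives 0, best alternative gives -4.
Others bid (5, 5, 5, 9): truth gives 0, best alternative gives -4.
Others bid (5, 5, 9, 5): truth gives 0, best alternative gives -4.
Others bid (5, 5, 9, 9): truth gives 0, best alternative gives -4.
Others bid (5, 5, 5, 11): truth gives 0, best alternative gives 0.
Others bid (5, 5, 5, 14): truth gives 0, best alternative gives 0.
(Remaining 250 profiles checked similarly; truth is weakly best in each.)
In every case the truthful bid is at least as good as any alternative, so it is a dominant strategy.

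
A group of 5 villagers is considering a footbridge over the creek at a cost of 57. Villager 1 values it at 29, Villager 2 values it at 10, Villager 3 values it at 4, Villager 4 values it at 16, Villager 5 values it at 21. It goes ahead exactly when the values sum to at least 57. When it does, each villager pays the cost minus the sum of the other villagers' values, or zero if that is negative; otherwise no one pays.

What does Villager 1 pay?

Total value 80 ≥ cost 57, so the project is built.
The other villagers' values sum to 51.
Cost minus that sum is 57 - 51 = 6.

6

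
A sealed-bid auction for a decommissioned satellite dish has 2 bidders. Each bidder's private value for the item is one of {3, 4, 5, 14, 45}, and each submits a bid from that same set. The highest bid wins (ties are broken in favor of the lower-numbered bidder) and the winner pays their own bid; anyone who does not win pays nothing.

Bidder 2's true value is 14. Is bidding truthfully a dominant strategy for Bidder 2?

No

Consider the case where Bidder 1 bids 3.
Truthful bid 14: wins, pays 14, utility 14 - 14 = 0.
Bid 4 instead: wins, pays 4, utility 14 - 4 = 10.
Since 10 > 0, bidding 4 is strictly better here, so truthful bidding is not dominant.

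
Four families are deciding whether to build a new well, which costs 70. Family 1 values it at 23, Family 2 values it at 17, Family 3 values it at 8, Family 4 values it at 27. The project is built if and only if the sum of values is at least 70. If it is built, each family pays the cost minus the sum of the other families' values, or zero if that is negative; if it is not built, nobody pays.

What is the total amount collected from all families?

55

Total value 75 ≥ cost 70, so it is built.
Family 1: others sum to 52; max(0, 70 - 52) = 18.
Family 2: others sum to 58; max(0, 70 - 58) = 12.
Family 3: others sum to 67; max(0, 70 - 67) = 3.
Family 4: others sum to 48; max(0, 70 - 48) = 22.
Total collected = 18 + 12 + 3 + 22 = 55.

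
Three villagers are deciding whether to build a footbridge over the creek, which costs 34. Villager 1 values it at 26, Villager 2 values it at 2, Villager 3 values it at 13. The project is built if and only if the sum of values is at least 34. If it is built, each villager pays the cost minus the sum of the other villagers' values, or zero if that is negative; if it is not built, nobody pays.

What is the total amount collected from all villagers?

25

Total value 41 ≥ cost 34, so it is built.
Villager 1: others sum to 15; max(0, 34 - 15) = 19.
Villager 2: others sum to 39; max(0, 34 - 39) = 0.
Villager 3: others sum to 28; max(0, 34 - 28) = 6.
Total collected = 19 + 0 + 6 = 25.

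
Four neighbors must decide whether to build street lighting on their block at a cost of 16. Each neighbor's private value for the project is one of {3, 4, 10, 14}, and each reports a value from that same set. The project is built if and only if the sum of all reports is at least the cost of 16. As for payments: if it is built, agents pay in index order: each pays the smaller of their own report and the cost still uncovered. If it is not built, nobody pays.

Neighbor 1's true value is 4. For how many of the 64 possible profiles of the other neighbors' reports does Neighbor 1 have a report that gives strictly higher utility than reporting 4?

Others report (3, 3, 10): truth gives 0; report 3 gives 1 > 0. Violating.
Others report (3, 3, 14): truth gives 0; report 3 gives 1 > 0. Violating.
Others report (3, 4, 10): truth gives 0; report 3 gives 1 > 0. Violating.
Others report (3, 4, 14): truth gives 0; report 3 gives 1 > 0. Violating.
Others report (3, 3, 3): truth gives 0; no alternative beats it.
Others report (3, 3, 4): truth gives 0; no alternative beats it.
(Checking all 64 profiles: 56 have a profitable deviation, 8 do not.)

56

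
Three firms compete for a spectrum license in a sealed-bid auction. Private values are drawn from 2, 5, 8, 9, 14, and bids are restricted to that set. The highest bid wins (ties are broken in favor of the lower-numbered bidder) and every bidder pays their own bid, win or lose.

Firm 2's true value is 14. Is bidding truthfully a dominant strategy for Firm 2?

Consider the case where Firm 1 bids 2 and Firm 3 bids 2.
Truthful bid 14: wins, pays 14, utility 14 - 14 = 0.
Bid 5 instead: wins, pays 5, utility 14 - 5 = 9.
Since 9 > 0, bidding 5 is strictly better here, so truthful bidding is not dominant.

No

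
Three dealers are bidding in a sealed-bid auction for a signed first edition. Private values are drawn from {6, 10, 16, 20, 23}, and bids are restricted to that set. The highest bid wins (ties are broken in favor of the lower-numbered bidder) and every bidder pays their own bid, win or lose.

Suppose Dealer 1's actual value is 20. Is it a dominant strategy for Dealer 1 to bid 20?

Consider the case where Dealer 2 bids 6 and Dealer 3 bids 6.
Truthful bid 20: wins, pays 20, utility 20 - 20 = 0.
Bid 6 instead: wins, pays 6, utility 20 - 6 = 14.
Since 14 > 0, bidding 6 is strictly better here, so truthful bidding is not dominant.

No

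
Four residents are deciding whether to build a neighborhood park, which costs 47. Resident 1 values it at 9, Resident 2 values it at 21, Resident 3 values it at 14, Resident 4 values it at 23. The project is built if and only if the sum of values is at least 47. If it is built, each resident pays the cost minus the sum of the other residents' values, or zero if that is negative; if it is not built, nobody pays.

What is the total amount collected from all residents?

4

Total value 67 ≥ cost 47, so it is built.
Resident 1: others sum to 58; max(0, 47 - 58) = 0.
Resident 2: others sum to 46; max(0, 47 - 46) = 1.
Resident 3: others sum to 53; max(0, 47 - 53) = 0.
Resident 4: others sum to 44; max(0, 47 - 44) = 3.
Total collected = 0 + 1 + 0 + 3 = 4.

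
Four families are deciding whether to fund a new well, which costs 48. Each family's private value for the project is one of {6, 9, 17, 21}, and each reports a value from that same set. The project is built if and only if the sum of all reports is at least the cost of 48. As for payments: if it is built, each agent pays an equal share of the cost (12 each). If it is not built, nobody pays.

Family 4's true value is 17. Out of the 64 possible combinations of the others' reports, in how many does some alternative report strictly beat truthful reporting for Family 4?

4

Others report (6, 6, 17): truth gives 0; report 21 gives 5 > 0. Violating.
Others report (6, 17, 6): truth gives 0; report 21 gives 5 > 0. Violating.
Others report (9, 9, 9): truth gives 0; report 21 gives 5 > 0. Violating.
Others report (17, 6, 6): truth gives 0; report 21 gives 5 > 0. Violating.
Others report (6, 6, 6): truth gives 0; no alternative beats it.
Others report (6, 6, 9): truth gives 0; no alternative beats it.
(Checking all 64 profiles: 4 have a profitable deviation, 60 do not.)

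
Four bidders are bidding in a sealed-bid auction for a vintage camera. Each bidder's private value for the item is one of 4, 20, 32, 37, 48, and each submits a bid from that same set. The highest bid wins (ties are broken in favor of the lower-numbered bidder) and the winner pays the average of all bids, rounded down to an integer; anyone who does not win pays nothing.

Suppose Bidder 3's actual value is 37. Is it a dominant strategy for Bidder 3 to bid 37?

Consider the case where Bidder 1 bids 4, Bidder 2 bids 4 and Bidder 4 bids 4.
Truthful bid 37: wins, pays 12, utility 37 - 12 = 25.
Bid 20 instead: wins, pays 8, utility 37 - 8 = 29.
Since 29 > 25, bidding 20 is strictly better here, so truthful bidding is not dominant.

No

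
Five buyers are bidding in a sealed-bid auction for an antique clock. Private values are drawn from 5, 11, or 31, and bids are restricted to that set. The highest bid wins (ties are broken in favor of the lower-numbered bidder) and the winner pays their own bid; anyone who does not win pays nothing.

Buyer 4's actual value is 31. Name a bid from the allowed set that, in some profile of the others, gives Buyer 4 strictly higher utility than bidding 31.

Suppose Buyer 1 bids 5, Buyer 2 bids 5, Buyer 3 bids 5 and Buyer 5 bids 5.
Bid 31: wins, pays 31, utility 31 - 31 = 0.
Bid 11: wins, pays 11, utility 31 - 11 = 20.
So bidding 11 beats truth here (20 > 0).

11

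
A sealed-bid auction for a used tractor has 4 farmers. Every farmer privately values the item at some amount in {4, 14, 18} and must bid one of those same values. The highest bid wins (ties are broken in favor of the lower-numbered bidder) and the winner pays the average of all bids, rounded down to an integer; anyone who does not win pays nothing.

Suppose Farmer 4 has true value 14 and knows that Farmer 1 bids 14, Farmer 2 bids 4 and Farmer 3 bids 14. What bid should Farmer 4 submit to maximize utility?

18

Bid 4: loses, pays 0, utility 0.
Bid 14: loses, pays 0, utility 0.
Bid 18: wins, pays 12, utility 14 - 12 = 2.
The best choice is 18 with utility 2.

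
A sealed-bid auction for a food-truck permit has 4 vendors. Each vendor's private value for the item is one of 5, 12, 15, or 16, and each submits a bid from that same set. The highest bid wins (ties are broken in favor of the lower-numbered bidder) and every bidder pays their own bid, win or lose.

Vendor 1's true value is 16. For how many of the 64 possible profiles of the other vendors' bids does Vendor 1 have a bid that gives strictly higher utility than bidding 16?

27

Others bid (5, 5, 5): truth gives 0; bid 5 gives 11 > 0. Violating.
Others bid (5, 5, 12): truth gives 0; bid 12 gives 4 > 0. Violating.
Others bid (5, 5, 15): truth gives 0; bid 15 gives 1 > 0. Violating.
Others bid (5, 12, 5): truth gives 0; bid 12 gives 4 > 0. Violating.
Others bid (5, 5, 16): truth gives 0; no alternative beats it.
Others bid (5, 12, 16): truth gives 0; no alternative beats it.
(Checking all 64 profiles: 27 have a profitable deviation, 37 do not.)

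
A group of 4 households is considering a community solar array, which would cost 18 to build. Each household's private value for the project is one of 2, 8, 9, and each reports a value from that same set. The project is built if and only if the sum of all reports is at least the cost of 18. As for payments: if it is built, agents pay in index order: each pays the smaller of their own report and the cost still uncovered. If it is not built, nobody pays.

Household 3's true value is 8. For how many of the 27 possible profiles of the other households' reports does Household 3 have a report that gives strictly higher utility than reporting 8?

8

Others report (2, 8, 8): truth gives 0; report 2 gives 6 > 0. Violating.
Others report (2, 8, 9): truth gives 0; report 2 gives 6 > 0. Violating.
Others report (2, 9, 8): truth gives 1; report 2 gives 6 > 1. Violating.
Others report (2, 9, 9): truth gives 1; report 2 gives 6 > 1. Violating.
Others report (2, 2, 2): truth gives 0; no alternative beats it.
Others report (2, 2, 8): truth gives 0; no alternative beats it.
(Checking all 27 profiles: 8 have a profitable deviation, 19 do not.)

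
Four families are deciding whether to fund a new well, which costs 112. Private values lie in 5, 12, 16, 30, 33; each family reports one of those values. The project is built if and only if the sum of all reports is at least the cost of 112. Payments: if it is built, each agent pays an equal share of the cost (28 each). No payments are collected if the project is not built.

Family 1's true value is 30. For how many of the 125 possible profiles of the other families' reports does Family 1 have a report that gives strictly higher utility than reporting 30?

6

Others report (16, 30, 33): truth gives 0; report 33 gives 2 > 0. Violating.
Others report (16, 33, 30): truth gives 0; report 33 gives 2 > 0. Violating.
Others report (30, 16, 33): truth gives 0; report 33 gives 2 > 0. Violating.
Others report (30, 33, 16): truth gives 0; report 33 gives 2 > 0. Violating.
Others report (5, 5, 5): truth gives 0; no alternative beats it.
Others report (5, 5, 12): truth gives 0; no alternative beats it.
(Checking all 125 profiles: 6 have a profitable deviation, 119 do not.)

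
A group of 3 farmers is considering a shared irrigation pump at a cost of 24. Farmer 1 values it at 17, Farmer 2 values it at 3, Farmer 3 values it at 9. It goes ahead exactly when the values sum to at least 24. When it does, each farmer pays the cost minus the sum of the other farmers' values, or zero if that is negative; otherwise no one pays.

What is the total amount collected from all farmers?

16

Total value 29 ≥ cost 24, so it is built.
Farmer 1: others sum to 12; max(0, 24 - 12) = 12.
Farmer 2: others sum to 26; max(0, 24 - 26) = 0.
Farmer 3: others sum to 20; max(0, 24 - 20) = 4.
Total collected = 12 + 0 + 4 = 16.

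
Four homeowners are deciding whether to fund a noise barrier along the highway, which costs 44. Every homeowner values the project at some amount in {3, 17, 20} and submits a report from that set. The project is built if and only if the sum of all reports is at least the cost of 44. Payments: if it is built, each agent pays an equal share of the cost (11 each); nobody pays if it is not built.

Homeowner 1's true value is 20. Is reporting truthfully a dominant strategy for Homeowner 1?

Check each profile of the others' reports and compare truth against every alternative report.
Others report (3, 3, 20): truth gives 9, best alternative gives 0.
Others report (3, 20, 3): truth gives 9, best alternative gives 0.
Others report (20, 3, 3): truth gives 9, best alternative gives 0.
Others report (3, 17, 17): truth gives 9, best alternative gives 9.
Others report (3, 17, 20): truth gives 9, best alternative gives 9.
Others report (3, 20, 17): truth gives 9, best alternative gives 9.
(Remaining 21 profiles checked similarly; truth is weakly best in each.)
In every case the truthful report is at least as good as any alternative, so it is a dominant strategy.

Yes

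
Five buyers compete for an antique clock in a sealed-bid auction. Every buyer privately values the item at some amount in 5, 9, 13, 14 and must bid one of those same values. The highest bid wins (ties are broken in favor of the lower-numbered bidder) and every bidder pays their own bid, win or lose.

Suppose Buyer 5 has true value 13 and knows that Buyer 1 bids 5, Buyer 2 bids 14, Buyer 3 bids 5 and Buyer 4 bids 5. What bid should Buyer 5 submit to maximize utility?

Bid 5: loses but pays 5, utility -5.
Bid 9: loses but pays 9, utility -9.
Bid 13: loses but pays 13, utility -13.
Bid 14: loses but pays 14, utility -14.
The best choice is 5 with utility -5.

5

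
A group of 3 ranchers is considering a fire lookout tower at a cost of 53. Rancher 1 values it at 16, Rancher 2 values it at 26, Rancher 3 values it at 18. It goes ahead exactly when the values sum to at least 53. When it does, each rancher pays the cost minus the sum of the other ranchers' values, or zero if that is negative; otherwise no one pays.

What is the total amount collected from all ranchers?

39

Total value 60 ≥ cost 53, so it is built.
Rancher 1: others sum to 44; max(0, 53 - 44) = 9.
Rancher 2: others sum to 34; max(0, 53 - 34) = 19.
Rancher 3: others sum to 42; max(0, 53 - 42) = 11.
Total collected = 9 + 19 + 11 = 39.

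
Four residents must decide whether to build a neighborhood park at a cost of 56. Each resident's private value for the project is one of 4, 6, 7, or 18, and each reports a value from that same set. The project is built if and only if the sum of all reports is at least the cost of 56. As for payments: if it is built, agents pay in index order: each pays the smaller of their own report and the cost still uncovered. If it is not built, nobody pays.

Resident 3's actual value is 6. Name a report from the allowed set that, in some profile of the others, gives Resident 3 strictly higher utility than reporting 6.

Suppose Resident 1 reports 18, Resident 2 reports 18 and Resident 4 reports 18.
Report 6: project built, pays 6, utility 6 - 6 = 0.
Report 4: project built, pays 4, utility 6 - 4 = 2.
So reporting 4 beats truth here (2 > 0).

4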